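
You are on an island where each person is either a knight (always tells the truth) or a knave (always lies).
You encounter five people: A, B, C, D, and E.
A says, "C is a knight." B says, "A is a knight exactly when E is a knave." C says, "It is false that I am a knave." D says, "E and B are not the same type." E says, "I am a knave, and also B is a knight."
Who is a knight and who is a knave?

A is a knave, B is a knave, C is a knave, D is a knave, and E is a knave.

A is a knave, and the claim "C is a knight" is indeed False.
B is a knave, and the claim "A is a knight exactly when E is a knave" is indeed False.
Since C is a knave, "it is false that I am a knave" needs to be False, which holds.
As a knave, D's statement "E and B are not the same type" should be False; it is.
Since E is a knave, "I am a knave, and also B is a knight" needs to be False, which holds.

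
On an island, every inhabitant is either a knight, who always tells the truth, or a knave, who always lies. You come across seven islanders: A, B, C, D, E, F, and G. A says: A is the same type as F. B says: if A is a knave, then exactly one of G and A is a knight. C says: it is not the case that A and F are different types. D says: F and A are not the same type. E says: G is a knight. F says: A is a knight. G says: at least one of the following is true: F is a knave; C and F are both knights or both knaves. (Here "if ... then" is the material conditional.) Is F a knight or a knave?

F is a knight.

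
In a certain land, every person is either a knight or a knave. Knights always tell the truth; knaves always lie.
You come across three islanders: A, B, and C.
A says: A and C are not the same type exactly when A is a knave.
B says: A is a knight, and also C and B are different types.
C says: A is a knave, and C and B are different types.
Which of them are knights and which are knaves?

A is a knave, B is a knave, and C is a knave.

A (knave): "A and C are not the same type exactly when A is a knave" — False. ✓
B (knave): "A is a knight, and also C and B are different types" — False. ✓
Since C is a knave, "A is a knave, and C and B are different types" needs to be False, which holds.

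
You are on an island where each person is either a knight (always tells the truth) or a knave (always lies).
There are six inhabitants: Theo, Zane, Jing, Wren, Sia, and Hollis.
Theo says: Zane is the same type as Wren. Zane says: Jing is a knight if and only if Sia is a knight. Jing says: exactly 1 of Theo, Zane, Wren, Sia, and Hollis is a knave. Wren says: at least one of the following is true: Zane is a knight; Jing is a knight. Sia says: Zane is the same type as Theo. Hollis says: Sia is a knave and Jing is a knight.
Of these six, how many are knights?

5

The unique consistent assignment is Theo=knight, Zane=knight, Jing=knight, Wren=knight, Sia=knight, Hollis=knave.
That has 5 knights.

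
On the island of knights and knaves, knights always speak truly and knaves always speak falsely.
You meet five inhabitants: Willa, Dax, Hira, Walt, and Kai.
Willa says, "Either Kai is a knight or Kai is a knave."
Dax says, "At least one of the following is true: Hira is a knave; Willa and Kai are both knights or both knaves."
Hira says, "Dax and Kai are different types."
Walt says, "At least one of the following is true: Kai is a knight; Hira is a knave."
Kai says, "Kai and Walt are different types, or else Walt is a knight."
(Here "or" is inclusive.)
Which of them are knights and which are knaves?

Willa is a knight, Dax is a knight, Hira is a knave, Walt is a knight, and Kai is a knight.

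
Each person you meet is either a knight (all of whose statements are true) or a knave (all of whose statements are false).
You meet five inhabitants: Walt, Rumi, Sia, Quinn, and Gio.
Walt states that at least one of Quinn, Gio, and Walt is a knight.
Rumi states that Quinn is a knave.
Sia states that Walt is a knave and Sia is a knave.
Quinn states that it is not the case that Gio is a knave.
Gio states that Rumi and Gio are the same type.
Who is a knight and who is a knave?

Walt is a knight, Rumi is a knight, Sia is a knave, Quinn is a knave, and Gio is a knave.

Walt is a knight, so "at least one of Quinn, Gio, and Walt is a knight" must be true — and it is.
As a knight, Rumi's statement "Quinn is a knave" should be true; it is.
Sia is a knave, and the claim "Walt is a knave and Sia is a knave" is indeed false.
As a knave, Quinn's statement "it is not the case that Gio is a knave" should be false; it is.
Gio is a knave, and the claim "Rumi and Gio are the same type" is indeed false.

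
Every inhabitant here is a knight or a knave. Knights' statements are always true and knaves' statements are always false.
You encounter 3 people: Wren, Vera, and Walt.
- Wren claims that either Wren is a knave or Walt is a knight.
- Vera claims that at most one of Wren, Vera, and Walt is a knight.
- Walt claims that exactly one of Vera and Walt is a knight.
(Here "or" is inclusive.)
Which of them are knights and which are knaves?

As a knight, Wren's statement "either Wren is a knave or Walt is a knight" should be true; it is.
Since Vera is a knave, "at most one of Wren, Vera, and Walt is a knight" needs to be False, which holds.
As a knight, Walt's statement "exactly one of Vera and Walt is a knight" should be true; it is.

Knights: Wren and Walt. Knaves: Vera.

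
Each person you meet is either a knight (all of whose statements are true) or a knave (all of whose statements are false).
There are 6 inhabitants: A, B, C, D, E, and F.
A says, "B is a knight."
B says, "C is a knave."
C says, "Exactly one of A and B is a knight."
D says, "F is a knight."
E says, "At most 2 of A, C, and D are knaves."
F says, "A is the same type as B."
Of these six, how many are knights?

5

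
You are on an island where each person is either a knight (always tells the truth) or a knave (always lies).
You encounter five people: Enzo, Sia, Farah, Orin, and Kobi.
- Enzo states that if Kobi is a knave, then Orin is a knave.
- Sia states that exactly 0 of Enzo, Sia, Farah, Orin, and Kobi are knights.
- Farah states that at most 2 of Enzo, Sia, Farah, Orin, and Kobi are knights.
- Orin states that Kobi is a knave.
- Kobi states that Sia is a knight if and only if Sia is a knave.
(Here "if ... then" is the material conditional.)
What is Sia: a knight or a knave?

Sia is a knave.

Consistent assignments: {Enzo=knave, Sia=knave, Farah=knight, Orin=knight, Kobi=knave}
In every consistent assignment, Sia is a knave.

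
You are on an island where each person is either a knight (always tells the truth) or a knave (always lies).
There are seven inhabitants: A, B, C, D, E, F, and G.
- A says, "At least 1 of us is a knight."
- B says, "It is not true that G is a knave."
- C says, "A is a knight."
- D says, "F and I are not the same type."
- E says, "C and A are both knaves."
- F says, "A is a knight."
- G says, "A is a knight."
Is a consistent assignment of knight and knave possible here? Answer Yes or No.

Checking all 128 assignments, each has at least one speaker whose statement's truth value contradicts their type.

No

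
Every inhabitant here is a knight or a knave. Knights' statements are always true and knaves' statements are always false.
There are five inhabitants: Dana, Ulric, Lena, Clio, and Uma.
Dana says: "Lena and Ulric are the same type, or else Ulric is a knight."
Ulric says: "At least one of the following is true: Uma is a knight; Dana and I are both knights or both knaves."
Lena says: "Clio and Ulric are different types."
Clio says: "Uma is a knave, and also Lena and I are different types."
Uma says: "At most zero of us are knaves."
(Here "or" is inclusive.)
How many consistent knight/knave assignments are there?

2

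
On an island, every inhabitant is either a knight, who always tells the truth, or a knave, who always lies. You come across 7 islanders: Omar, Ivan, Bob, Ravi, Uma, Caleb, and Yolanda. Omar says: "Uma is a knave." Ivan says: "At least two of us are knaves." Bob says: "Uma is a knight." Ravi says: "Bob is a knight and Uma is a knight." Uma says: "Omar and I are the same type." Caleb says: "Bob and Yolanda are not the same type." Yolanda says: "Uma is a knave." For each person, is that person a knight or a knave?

Omar is a knight, and the claim "Uma is a knave" is indeed true.
As a knight, Ivan's statement "at least two of us are knaves" should be true; it is.
Since Bob is a knave, "Uma is a knight" needs to be false, which holds.
Ravi (knave): "Bob is a knight and Uma is a knight" — false. ✓
Uma (knave): "Omar and I are the same type" — false. ✓
Since Caleb is a knight, "Bob and Yolanda are not the same type" needs to be true, which holds.
Yolanda is a knight; "Uma is a knave" is true, as required.

Knights: Omar, Ivan, Caleb, and Yolanda. Knaves: Bob, Ravi, and Uma.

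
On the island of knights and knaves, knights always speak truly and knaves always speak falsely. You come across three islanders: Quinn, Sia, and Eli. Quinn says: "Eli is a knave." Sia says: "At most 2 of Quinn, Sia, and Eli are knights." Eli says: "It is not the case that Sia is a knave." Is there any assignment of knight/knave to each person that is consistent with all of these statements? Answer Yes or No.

Yes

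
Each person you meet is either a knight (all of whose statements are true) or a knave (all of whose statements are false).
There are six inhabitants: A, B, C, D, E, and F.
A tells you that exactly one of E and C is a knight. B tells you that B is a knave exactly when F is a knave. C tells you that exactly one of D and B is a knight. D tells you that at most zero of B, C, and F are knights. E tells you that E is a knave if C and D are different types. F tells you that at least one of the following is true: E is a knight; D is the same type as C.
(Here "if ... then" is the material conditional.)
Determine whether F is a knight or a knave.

Consistent assignments: {A=knight, B=knave, C=knave, D=knave, E=knight, F=knight}
In every consistent assignment, F is a knight.

F is a knight.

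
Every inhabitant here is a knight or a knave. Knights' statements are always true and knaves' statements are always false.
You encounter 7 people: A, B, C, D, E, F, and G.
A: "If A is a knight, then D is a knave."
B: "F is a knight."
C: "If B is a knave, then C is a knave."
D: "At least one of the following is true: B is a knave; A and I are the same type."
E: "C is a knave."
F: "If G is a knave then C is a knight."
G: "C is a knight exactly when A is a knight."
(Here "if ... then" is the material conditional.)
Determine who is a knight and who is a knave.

Knights: A, B, C, F, and G. Knaves: D and E.

A is a knight, so "if A is a knight, then D is a knave" must be True — and it is.
B is a knight, and the claim "F is a knight" is indeed True.
As a knight, C's statement "if B is a knave, then C is a knave" should be True; it is.
As a knave, D's statement "at least one of the following is true: B is a knave; A and I are the same type" should be false; it is.
E is a knave, and the claim "C is a knave" is indeed false.
F is a knight, and the claim "if G is a knave then C is a knight" is indeed True.
G is a knight; "C is a knight exactly when A is a knight" is True, as required.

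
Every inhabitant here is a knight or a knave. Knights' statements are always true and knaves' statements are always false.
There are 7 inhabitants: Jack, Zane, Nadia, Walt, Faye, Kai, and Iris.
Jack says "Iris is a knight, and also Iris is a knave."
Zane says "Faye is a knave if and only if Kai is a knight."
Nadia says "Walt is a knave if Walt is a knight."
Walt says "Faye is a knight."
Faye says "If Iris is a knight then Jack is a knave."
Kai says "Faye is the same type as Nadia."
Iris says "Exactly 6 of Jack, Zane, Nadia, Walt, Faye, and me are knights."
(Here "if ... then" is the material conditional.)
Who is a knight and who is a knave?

Jack is a knave; "Iris is a knight, and also Iris is a knave" is false, as required.
Zane is a knight, and the claim "Faye is a knave if and only if Kai is a knight" is indeed true.
Nadia is a knave, so "Walt is a knave if Walt is a knight" must be false — and it is.
Walt (knight): "Faye is a knight" — true. ✓
Faye is a knight, and the claim "if Iris is a knight then Jack is a knave" is indeed true.
As a knave, Kai's statement "Faye is the same type as Nadia" should be false; it is.
Since Iris is a knave, "exactly 6 of Jack, Zane, Nadia, Walt, Faye, and me are knights" needs to be false, which holds.

Jack is a knave, Zane is a knight, Nadia is a knave, Walt is a knight, Faye is a knight, Kai is a knave, and Iris is a knave.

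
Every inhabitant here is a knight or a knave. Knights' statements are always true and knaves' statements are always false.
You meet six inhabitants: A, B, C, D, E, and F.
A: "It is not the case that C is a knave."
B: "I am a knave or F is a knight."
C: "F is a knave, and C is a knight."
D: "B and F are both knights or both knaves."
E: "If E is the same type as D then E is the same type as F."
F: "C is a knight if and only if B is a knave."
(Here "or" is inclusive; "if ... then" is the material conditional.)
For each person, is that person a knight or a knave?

A is a knave; "it is not the case that C is a knave" is false, as required.
B (knight): "I am a knave or F is a knight" — true. ✓
C (knave): "F is a knave, and C is a knight" — false. ✓
D is a knight, and the claim "B and F are both knights or both knaves" is indeed true.
E (knight): "if E is the same type as D then E is the same type as F" — true. ✓
F is a knight, so "C is a knight if and only if B is a knave" must be true — and it is.

A is a knave, B is a knight, C is a knave, D is a knight, E is a knight, and F is a knight.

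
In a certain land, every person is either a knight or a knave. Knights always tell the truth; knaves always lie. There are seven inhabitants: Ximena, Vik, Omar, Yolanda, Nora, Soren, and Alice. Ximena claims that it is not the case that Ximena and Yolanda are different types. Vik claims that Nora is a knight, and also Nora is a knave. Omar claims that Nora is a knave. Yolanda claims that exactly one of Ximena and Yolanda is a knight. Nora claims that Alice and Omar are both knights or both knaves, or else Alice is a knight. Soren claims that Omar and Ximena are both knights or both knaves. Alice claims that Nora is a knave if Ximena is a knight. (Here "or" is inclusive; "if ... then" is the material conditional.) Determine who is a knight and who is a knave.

Knights: Yolanda, Nora, Soren, and Alice. Knaves: Ximena, Vik, and Omar.

Since Ximena is a knave, "it is not the case that Ximena and Yolanda are different types" needs to be False, which holds.
Vik is a knave, so "Nora is a knight, and also Nora is a knave" must be False — and it is.
Omar is a knave; "Nora is a knave" is False, as required.
Since Yolanda is a knight, "exactly one of Ximena and Yolanda is a knight" needs to be true, which holds.
Nora is a knight, so "Alice and Omar are both knights or both knaves, or else Alice is a knight" must be true — and it is.
Soren is a knight, so "Omar and Ximena are both knights or both knaves" must be true — and it is.
Alice is a knight, and the claim "Nora is a knave if Ximena is a knight" is indeed true.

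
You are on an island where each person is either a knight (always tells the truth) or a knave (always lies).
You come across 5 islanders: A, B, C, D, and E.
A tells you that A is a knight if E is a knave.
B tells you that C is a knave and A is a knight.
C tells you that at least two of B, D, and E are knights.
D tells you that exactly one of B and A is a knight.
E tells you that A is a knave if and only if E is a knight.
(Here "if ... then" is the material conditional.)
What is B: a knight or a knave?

Consistent assignments: {A=knave, B=knave, C=knave, D=knave, E=knave}
In every consistent assignment, B is a knave.

B is a knave.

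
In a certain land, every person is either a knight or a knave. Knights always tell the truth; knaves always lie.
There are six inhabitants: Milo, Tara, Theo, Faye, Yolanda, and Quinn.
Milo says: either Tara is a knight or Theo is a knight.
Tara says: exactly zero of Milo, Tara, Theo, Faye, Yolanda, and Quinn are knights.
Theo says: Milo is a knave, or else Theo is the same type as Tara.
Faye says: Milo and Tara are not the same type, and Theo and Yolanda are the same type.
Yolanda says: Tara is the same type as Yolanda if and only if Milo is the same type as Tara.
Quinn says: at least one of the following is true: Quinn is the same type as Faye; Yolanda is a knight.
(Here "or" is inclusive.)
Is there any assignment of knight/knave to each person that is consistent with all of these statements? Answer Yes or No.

No

Checking all 64 assignments, each has at least one speaker whose statement's truth value contradicts their type.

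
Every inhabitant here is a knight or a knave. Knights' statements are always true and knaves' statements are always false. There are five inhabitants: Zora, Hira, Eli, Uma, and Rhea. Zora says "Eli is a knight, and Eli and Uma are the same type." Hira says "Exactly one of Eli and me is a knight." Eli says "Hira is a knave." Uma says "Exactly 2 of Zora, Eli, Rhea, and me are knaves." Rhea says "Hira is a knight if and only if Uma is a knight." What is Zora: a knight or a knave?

Zora is a knave.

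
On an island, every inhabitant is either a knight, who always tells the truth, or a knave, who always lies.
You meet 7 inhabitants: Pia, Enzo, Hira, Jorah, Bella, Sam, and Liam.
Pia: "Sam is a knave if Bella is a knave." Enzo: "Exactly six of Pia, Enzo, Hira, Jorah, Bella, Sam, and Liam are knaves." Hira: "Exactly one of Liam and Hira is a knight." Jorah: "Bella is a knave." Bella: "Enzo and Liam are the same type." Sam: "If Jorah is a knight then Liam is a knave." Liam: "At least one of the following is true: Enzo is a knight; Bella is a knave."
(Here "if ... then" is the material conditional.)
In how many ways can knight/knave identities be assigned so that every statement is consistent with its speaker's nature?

Consistent assignments:
  Pia=knight, Enzo=knave, Hira=knight, Jorah=knave, Bella=knight, Sam=knight, Liam=knave
  Pia=knight, Enzo=knave, Hira=knave, Jorah=knave, Bella=knight, Sam=knight, Liam=knave

2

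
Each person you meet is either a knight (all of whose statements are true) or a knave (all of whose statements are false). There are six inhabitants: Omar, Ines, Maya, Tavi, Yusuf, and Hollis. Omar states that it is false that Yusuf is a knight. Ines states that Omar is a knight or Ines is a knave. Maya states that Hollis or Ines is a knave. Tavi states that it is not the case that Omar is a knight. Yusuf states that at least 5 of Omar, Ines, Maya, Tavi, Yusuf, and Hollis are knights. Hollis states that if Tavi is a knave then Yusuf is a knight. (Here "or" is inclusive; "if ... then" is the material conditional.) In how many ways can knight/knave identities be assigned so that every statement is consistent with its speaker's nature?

1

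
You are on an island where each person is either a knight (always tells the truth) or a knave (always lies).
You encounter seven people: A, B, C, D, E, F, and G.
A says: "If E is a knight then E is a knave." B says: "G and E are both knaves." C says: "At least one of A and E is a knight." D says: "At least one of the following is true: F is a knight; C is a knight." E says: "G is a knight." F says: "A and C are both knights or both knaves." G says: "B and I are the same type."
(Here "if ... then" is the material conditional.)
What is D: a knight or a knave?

D is a knight.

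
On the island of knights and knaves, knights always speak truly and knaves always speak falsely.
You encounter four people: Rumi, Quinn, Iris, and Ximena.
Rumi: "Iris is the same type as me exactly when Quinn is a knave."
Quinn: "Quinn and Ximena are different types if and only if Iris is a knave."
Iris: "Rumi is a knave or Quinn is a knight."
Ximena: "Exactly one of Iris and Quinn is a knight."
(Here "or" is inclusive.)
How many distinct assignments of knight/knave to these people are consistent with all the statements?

1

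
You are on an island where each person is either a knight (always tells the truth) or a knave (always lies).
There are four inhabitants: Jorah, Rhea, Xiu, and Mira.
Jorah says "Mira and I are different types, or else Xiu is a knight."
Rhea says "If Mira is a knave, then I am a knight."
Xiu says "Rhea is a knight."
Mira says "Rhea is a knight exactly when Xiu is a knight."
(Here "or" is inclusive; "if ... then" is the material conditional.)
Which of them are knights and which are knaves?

Knights: Jorah, Rhea, Xiu, and Mira. Knaves: none.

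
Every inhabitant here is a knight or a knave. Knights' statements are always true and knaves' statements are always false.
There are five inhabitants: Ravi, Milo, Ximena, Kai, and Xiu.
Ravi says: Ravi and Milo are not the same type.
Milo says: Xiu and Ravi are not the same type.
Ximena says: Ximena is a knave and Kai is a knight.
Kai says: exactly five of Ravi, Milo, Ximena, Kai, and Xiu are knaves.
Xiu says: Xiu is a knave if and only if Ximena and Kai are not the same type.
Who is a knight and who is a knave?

Ravi is a knight, so "Ravi and Milo are not the same type" must be True — and it is.
As a knave, Milo's statement "Xiu and Ravi are not the same type" should be false; it is.
Ximena is a knave, so "Ximena is a knave and Kai is a knight" must be false — and it is.
Kai (knave): "exactly five of Ravi, Milo, Ximena, Kai, and Xiu are knaves" — false. ✓
Xiu is a knight; "Xiu is a knave if and only if Ximena and Kai are not the same type" is True, as required.

Ravi is a knight, Milo is a knave, Ximena is a knave, Kai is a knave, and Xiu is a knight.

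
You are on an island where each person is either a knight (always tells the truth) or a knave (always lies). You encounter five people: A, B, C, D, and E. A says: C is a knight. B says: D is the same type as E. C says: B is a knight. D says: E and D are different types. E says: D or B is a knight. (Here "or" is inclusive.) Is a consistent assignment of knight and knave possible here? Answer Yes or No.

No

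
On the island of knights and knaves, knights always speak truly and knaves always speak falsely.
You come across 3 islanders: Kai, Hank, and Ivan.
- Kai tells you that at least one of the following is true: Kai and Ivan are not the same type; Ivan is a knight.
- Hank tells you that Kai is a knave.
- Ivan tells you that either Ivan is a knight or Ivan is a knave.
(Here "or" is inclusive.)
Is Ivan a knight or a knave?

Ivan is a knight.

Consistent assignments: {Kai=knight, Hank=knave, Ivan=knight}
In every consistent assignment, Ivan is a knight.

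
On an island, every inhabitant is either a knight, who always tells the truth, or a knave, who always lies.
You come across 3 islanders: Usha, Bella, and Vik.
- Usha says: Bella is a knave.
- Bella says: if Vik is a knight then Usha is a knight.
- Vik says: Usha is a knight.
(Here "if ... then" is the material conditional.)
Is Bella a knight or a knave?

Bella is a knight.

Consistent assignments: {Usha=knave, Bella=knight, Vik=knave}
In every consistent assignment, Bella is a knight.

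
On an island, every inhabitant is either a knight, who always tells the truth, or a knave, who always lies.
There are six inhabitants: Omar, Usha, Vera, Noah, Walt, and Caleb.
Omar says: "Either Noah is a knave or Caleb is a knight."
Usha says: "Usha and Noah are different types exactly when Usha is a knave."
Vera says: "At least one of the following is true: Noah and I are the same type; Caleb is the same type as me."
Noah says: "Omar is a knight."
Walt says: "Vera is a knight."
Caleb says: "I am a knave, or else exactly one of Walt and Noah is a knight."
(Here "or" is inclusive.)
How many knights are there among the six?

4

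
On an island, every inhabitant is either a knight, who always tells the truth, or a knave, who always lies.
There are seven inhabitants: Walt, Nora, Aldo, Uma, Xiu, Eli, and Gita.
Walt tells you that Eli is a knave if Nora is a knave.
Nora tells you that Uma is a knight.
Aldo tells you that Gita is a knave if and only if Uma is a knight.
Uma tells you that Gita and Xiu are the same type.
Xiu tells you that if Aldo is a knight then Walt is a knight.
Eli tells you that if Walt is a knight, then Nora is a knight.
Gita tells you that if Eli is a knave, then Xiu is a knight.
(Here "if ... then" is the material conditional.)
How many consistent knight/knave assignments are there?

2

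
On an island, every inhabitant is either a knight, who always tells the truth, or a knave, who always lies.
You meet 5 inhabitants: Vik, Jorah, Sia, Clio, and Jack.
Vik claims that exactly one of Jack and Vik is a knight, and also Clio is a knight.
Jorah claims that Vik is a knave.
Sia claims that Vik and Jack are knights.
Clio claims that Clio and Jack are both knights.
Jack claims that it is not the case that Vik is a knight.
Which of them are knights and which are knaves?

Vik is a knave, Jorah is a knight, Sia is a knave, Clio is a knave, and Jack is a knight.

Since Vik is a knave, "exactly one of Jack and Vik is a knight, and also Clio is a knight" needs to be false, which holds.
Jorah is a knight; "Vik is a knave" is true, as required.
Since Sia is a knave, "Vik and Jack are knights" needs to be false, which holds.
As a knave, Clio's statement "Clio and Jack are both knights" should be false; it is.
As a knight, Jack's statement "it is not the case that Vik is a knight" should be true; it is.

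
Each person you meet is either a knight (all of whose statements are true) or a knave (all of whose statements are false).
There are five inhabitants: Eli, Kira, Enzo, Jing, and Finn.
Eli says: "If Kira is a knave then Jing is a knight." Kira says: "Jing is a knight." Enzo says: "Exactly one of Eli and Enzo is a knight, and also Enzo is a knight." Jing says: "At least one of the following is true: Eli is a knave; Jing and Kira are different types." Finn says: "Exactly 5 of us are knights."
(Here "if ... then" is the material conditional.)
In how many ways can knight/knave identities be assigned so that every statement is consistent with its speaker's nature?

0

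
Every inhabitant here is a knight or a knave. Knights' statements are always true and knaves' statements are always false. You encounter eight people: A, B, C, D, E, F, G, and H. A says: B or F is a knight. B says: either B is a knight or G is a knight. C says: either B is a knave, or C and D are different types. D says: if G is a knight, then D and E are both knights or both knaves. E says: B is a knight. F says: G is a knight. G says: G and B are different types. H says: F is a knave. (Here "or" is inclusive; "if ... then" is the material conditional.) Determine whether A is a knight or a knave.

Consistent assignments: {A=knave, B=knave, C=knight, D=knight, E=knave, F=knave, G=knave, H=knight}
In every consistent assignment, A is a knave.

A is a knave.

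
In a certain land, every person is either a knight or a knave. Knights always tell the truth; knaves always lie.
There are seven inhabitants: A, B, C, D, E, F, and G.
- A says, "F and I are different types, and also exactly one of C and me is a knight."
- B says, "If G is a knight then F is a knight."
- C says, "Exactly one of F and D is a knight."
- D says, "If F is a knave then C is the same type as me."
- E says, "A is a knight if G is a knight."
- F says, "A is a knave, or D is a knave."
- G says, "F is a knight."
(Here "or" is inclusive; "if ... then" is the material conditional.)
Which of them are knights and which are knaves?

A is a knave, B is a knight, C is a knave, D is a knight, E is a knave, F is a knight, and G is a knight.

A is a knave; "F and I are different types, and also exactly one of C and me is a knight" is false, as required.
B is a knight; "if G is a knight then F is a knight" is True, as required.
C is a knave, and the claim "exactly one of F and D is a knight" is indeed false.
D (knight): "if F is a knave then C is the same type as me" — True. ✓
Since E is a knave, "A is a knight if G is a knight" needs to be false, which holds.
F (knight): "A is a knave, or D is a knave" — True. ✓
As a knight, G's statement "F is a knight" should be True; it is.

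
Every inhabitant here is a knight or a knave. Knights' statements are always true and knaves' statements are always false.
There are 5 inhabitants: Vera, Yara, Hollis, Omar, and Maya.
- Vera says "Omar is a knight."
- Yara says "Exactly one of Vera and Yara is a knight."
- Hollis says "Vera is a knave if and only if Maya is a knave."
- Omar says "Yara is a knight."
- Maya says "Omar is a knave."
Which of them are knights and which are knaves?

Vera is a knave, Yara is a knave, Hollis is a knave, Omar is a knave, and Maya is a knight.

Suppose Vera is a knight. Then Vera's statement "Omar is a knight" would have to be true. Checking the 16 ways to assign the others, none is consistent with every speaker.
(For instance, with Yara=knave, Hollis=knave, Omar=knave, Maya=knight, Vera's claim "Omar is a knight" comes out false where it would need to be true.)
So Vera must be a knave, making "Omar is a knight" false. Taking Vera=knave, Yara=knave, Hollis=knave, Omar=knave, Maya=knight, each remaining statement checks out:
  Yara (knave): "exactly one of Vera and Yara is a knight" — false. ✓
  Hollis (knave): "Vera is a knave if and only if Maya is a knave" — false. ✓
  Omar (knave): "Yara is a knight" — false. ✓
  Maya (knight): "Omar is a knave" — true. ✓
This is the unique consistent assignment.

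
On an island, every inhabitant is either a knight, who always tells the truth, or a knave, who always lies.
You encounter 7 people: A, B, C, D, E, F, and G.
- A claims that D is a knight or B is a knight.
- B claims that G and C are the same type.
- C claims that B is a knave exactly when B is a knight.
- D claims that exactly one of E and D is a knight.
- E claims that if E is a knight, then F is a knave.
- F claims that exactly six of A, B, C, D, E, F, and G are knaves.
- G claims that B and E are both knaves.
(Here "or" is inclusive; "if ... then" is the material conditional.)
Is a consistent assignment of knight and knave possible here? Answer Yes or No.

No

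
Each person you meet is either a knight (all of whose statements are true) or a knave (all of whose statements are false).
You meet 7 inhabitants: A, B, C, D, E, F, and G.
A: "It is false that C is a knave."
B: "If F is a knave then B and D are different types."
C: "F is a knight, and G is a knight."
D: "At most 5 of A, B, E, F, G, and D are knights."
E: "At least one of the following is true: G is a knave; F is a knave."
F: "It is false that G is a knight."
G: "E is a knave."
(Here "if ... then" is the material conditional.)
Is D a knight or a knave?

D is a knight.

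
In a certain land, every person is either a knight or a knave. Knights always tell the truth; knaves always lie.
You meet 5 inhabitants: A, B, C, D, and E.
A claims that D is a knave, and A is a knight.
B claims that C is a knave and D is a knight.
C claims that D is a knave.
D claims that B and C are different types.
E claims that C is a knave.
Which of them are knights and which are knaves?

A (knave): "D is a knave, and A is a knight" — False. ✓
As a knight, B's statement "C is a knave and D is a knight" should be true; it is.
C is a knave, so "D is a knave" must be False — and it is.
D is a knight; "B and C are different types" is true, as required.
Since E is a knight, "C is a knave" needs to be true, which holds.

A is a knave, B is a knight, C is a knave, D is a knight, and E is a knight.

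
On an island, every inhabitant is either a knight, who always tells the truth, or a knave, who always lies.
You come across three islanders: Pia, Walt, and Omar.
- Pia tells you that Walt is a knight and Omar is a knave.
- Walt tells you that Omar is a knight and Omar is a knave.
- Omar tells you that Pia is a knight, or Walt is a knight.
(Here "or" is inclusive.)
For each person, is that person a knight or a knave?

Pia is a knave, Walt is a knave, and Omar is a knave.

Suppose Pia is a knight. Then Pia's statement "Walt is a knight and Omar is a knave" would have to be true. Checking the 4 ways to assign the others, none is consistent with every speaker.
(For instance, with Walt=knave, Omar=knave, Pia's claim "Walt is a knight and Omar is a knave" comes out false where it would need to be true.)
So Pia must be a knave, making "Walt is a knight and Omar is a knave" false. Taking Pia=knave, Walt=knave, Omar=knave, each remaining statement checks out:
  Walt (knave): "Omar is a knight and Omar is a knave" — false. ✓
  Omar (knave): "Pia is a knight, or Walt is a knight" — false. ✓
This is the unique consistent assignment.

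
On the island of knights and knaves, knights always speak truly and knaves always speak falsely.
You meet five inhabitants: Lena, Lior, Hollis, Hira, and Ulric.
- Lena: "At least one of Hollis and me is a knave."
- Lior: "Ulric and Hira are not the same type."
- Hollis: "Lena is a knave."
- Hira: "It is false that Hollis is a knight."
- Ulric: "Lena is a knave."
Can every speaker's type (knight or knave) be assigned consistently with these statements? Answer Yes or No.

One consistent assignment: Lena=knight, Lior=knight, Hollis=knave, Hira=knight, Ulric=knave.

Yes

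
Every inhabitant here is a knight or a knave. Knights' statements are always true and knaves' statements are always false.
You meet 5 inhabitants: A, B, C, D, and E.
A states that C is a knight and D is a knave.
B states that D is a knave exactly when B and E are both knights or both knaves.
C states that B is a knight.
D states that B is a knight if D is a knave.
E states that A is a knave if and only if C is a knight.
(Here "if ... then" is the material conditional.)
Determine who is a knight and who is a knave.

Suppose A is a knight. Then A's statement "C is a knight and D is a knave" would have to be true. Checking the 16 ways to assign the others, none is consistent with every speaker.
(For instance, with B=knave, C=knave, D=knight, E=knave, A's claim "C is a knight and D is a knave" comes out false where it would need to be true.)
So A must be a knave, making "C is a knight and D is a knave" false. Taking A=knave, B=knave, C=knave, D=knight, E=knave, each remaining statement checks out:
  B (knave): "D is a knave exactly when B and E are both knights or both knaves" — false. ✓
  C (knave): "B is a knight" — false. ✓
  D (knight): "B is a knight if D is a knave" — true. ✓
  E (knave): "A is a knave if and only if C is a knight" — false. ✓
This is the unique consistent assignment.

Knights: D. Knaves: A, B, C, and E.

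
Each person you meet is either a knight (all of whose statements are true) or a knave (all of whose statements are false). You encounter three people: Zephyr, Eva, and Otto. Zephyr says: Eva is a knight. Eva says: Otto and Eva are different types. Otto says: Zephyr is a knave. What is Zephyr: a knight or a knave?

Zephyr is a knight.

Consistent assignments: {Zephyr=knight, Eva=knight, Otto=knave}
In every consistent assignment, Zephyr is a knight.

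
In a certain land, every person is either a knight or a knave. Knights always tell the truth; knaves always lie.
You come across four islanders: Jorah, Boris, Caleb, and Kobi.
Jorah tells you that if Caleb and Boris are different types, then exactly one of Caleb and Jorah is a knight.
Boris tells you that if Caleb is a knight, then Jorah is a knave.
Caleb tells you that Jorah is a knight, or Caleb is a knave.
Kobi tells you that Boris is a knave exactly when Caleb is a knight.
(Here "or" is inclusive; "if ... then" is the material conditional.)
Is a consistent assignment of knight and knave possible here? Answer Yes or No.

No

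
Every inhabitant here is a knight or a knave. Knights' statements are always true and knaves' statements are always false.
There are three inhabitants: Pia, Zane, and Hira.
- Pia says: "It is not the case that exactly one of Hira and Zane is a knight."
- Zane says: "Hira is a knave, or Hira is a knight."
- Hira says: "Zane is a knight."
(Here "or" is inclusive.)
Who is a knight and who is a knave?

Pia is a knight, Zane is a knight, and Hira is a knight.

As a knight, Pia's statement "it is not the case that exactly one of Hira and Zane is a knight" should be true; it is.
As a knight, Zane's statement "Hira is a knave, or Hira is a knight" should be true; it is.
Hira is a knight; "Zane is a knight" is true, as required.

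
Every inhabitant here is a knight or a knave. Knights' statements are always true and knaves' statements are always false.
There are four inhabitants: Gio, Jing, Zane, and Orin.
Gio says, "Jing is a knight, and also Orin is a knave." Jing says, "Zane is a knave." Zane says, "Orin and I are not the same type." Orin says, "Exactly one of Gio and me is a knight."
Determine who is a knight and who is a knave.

Suppose Gio is a knight. Then Gio's statement "Jing is a knight, and also Orin is a knave" would have to be true. Checking the 8 ways to assign the others, none is consistent with every speaker.
(For instance, with Jing=knave, Zane=knight, Orin=knave, Gio's claim "Jing is a knight, and also Orin is a knave" comes out false where it would need to be true.)
So Gio must be a knave, making "Jing is a knight, and also Orin is a knave" false. Taking Gio=knave, Jing=knave, Zane=knight, Orin=knave, each remaining statement checks out:
  Jing (knave): "Zane is a knave" — false. ✓
  Zane (knight): "Orin and I are not the same type" — true. ✓
  Orin (knave): "exactly one of Gio and me is a knight" — false. ✓
This is the unique consistent assignment.

Gio is a knave, Jing is a knave, Zane is a knight, and Orin is a knave.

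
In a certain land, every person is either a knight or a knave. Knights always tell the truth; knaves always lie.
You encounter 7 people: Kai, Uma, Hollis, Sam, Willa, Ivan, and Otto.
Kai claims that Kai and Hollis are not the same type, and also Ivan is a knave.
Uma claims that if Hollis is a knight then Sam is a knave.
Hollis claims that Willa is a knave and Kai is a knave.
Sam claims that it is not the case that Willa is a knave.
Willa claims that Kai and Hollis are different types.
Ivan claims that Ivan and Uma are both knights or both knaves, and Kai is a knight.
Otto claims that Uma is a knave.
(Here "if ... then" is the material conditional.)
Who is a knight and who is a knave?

Kai is a knight, Uma is a knight, Hollis is a knave, Sam is a knight, Willa is a knight, Ivan is a knave, and Otto is a knave.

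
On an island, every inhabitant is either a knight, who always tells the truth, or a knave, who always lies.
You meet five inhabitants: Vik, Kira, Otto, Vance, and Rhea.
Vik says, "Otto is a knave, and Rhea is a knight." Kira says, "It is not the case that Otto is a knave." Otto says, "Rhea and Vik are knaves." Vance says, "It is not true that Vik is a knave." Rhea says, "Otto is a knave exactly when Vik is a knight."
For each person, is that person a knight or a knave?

As a knight, Vik's statement "Otto is a knave, and Rhea is a knight" should be True; it is.
As a knave, Kira's statement "it is not the case that Otto is a knave" should be False; it is.
As a knave, Otto's statement "Rhea and Vik are knaves" should be False; it is.
Vance is a knight, and the claim "it is not true that Vik is a knave" is indeed True.
Rhea (knight): "Otto is a knave exactly when Vik is a knight" — True. ✓

Vik is a knight, Kira is a knave, Otto is a knave, Vance is a knight, and Rhea is a knight.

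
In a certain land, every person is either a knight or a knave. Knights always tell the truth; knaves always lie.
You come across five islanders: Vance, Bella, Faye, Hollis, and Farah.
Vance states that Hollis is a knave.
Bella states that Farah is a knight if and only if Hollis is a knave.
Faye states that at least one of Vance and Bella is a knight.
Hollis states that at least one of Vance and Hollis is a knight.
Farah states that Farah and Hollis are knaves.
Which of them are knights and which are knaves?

Knights: Bella, Faye, and Hollis. Knaves: Vance and Farah.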